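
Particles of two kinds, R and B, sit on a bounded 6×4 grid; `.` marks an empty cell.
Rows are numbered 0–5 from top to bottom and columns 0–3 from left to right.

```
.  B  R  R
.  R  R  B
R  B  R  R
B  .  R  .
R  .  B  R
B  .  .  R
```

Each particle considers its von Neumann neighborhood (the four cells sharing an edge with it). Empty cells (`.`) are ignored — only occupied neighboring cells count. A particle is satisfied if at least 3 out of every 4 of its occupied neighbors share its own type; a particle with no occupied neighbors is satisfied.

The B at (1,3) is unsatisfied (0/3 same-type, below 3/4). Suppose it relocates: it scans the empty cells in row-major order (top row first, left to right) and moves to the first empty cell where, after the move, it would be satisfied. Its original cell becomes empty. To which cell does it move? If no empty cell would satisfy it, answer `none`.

(0,0)

Vacating (1,3). Empty cells in order:
  (0,0): 1/1 same-type → satisfied — stop here.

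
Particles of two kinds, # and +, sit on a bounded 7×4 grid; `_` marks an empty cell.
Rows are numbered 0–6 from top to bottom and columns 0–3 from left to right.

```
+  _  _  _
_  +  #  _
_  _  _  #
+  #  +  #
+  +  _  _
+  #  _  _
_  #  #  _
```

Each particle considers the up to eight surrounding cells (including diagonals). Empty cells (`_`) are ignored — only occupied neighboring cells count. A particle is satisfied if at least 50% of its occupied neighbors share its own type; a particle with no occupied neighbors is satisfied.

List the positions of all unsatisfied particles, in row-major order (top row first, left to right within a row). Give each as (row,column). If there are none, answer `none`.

(3,1), (3,2), (5,1)

(0,0)+ 1/1 ✓
(1,1)+ 1/2 ✓
(1,2)# 1/2 ✓
(2,3)# 2/3 ✓
(3,0)+ 2/3 ✓
(3,1)# 0/4 ✗
(3,2)+ 1/4 ✗
(3,3)# 1/2 ✓
(4,0)+ 3/5 ✓
(4,1)+ 4/6 ✓
(5,0)+ 2/4 ✓
(5,1)# 2/5 ✗
(6,1)# 2/3 ✓
(6,2)# 2/2 ✓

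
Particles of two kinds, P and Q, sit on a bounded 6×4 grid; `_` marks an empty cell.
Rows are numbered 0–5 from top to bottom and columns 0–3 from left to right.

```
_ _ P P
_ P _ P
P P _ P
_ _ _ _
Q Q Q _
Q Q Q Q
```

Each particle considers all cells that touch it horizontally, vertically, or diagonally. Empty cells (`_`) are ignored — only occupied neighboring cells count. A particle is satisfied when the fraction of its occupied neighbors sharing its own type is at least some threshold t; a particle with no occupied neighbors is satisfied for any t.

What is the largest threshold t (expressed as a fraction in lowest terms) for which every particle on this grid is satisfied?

1/1

Row 0: (0,2)P 3/3 · (0,3)P 2/2
Row 1: (1,1)P 3/3 · (1,3)P 3/3
Row 2: (2,0)P 2/2 · (2,1)P 2/2 · (2,3)P 1/1
Row 4: (4,0)Q 3/3 · (4,1)Q 5/5 · (4,2)Q 4/4
Row 5: (5,0)Q 3/3 · (5,1)Q 5/5 · (5,2)Q 4/4 · (5,3)Q 2/2
The smallest same-type fraction is 3/3 at (0,2), which reduces to 1/1. Any threshold above that leaves this particle unsatisfied.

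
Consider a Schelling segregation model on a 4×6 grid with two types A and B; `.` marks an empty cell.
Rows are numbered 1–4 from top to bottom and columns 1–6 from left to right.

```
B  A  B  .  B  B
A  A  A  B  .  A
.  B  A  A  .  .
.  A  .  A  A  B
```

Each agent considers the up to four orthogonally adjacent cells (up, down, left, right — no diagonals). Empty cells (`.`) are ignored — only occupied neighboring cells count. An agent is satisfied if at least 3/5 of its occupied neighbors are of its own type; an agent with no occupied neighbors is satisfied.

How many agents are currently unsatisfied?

12

(1,1)B 0/2 ✗
(1,2)A 1/3 ✗
(1,3)B 0/2 ✗
(1,5)B 1/1 ✓
(1,6)B 1/2 ✗
(2,1)A 1/2 ✗
(2,2)A 3/4 ✓
(2,3)A 2/4 ✗
(2,4)B 0/2 ✗
(2,6)A 0/1 ✗
(3,2)B 0/3 ✗
(3,3)A 2/3 ✓
(3,4)A 2/3 ✓
(4,2)A 0/1 ✗
(4,4)A 2/2 ✓
(4,5)A 1/2 ✗
(4,6)B 0/1 ✗
Unsatisfied: (1,1), (1,2), (1,3), (1,6), (2,1), (2,3), (2,4), (2,6), (3,2), (4,2), (4,5), (4,6) — 12 in total.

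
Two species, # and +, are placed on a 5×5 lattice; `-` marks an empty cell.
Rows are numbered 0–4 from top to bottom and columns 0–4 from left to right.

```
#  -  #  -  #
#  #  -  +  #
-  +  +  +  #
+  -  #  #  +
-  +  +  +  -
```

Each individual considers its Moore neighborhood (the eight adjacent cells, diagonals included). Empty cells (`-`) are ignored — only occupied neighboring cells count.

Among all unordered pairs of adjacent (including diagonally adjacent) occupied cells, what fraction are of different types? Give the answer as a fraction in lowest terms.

Scan each occupied cell's neighbors to the right and below (and the two forward diagonals) so each pair is counted once.
From row 0: 2 unlike of 6 pairs (running 2/6).
From row 1: 6 unlike of 10 pairs (running 8/16).
From row 2: 7 unlike of 12 pairs (running 15/28).
From row 3: 6 unlike of 9 pairs (running 21/37).
From row 4: 0 unlike of 2 pairs (running 21/39).
Total adjacent occupied pairs: 39; unlike-type pairs: 21.
21/39 reduces to 7/13.

7/13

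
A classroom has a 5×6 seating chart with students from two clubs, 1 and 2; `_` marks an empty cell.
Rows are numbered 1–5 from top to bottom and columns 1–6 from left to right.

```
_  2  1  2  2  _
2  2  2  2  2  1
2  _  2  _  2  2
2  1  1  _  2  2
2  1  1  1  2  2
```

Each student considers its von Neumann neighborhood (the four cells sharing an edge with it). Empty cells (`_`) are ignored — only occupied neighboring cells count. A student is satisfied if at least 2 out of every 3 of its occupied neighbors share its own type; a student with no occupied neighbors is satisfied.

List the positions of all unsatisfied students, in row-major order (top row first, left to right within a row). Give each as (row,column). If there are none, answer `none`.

(1,2), (1,3), (2,6), (3,3), (5,1), (5,4)

(1,2)2 1/2 unhappy
(1,3)1 0/3 unhappy
(1,4)2 2/3 ok
(1,5)2 2/2 ok
(2,1)2 2/2 ok
(2,2)2 3/3 ok
(2,3)2 3/4 ok
(2,4)2 3/3 ok
(2,5)2 3/4 ok
(2,6)1 0/2 unhappy
(3,1)2 2/2 ok
(3,3)2 1/2 unhappy
(3,5)2 3/3 ok
(3,6)2 2/3 ok
(4,1)2 2/3 ok
(4,2)1 2/3 ok
(4,3)1 2/3 ok
(4,5)2 3/3 ok
(4,6)2 3/3 ok
(5,1)2 1/2 unhappy
(5,2)1 2/3 ok
(5,3)1 3/3 ok
(5,4)1 1/2 unhappy
(5,5)2 2/3 ok
(5,6)2 2/2 ok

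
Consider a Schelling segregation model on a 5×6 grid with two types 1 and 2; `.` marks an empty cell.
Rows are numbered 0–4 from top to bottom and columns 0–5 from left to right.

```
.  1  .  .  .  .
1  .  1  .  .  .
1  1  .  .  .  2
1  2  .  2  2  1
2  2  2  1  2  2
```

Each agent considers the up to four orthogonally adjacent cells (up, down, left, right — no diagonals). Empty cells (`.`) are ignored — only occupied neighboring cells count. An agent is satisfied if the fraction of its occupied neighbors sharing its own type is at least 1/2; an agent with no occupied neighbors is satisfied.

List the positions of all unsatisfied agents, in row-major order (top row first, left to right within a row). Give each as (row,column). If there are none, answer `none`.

(2,5), (3,0), (3,1), (3,5), (4,3)

(0,1)1 0/0 satisfied
(1,0)1 1/1 satisfied
(1,2)1 0/0 satisfied
(2,0)1 3/3 satisfied
(2,1)1 1/2 satisfied
(2,5)2 0/1 not
(3,0)1 1/3 not
(3,1)2 1/3 not
(3,3)2 1/2 satisfied
(3,4)2 2/3 satisfied
(3,5)1 0/3 not
(4,0)2 1/2 satisfied
(4,1)2 3/3 satisfied
(4,2)2 1/2 satisfied
(4,3)1 0/3 not
(4,4)2 2/3 satisfied
(4,5)2 1/2 satisfied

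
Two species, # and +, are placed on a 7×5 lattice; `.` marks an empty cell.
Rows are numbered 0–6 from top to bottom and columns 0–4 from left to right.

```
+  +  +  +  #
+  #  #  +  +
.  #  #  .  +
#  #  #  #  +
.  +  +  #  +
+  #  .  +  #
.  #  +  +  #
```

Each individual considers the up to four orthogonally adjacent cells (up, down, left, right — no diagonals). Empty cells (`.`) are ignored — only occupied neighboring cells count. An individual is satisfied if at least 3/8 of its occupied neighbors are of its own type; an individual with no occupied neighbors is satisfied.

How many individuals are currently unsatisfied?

9

(0,0)+ 2/2 ok
(0,1)+ 2/3 ok
(0,2)+ 2/3 ok
(0,3)+ 2/3 ok
(0,4)# 0/2 unhappy
(1,0)+ 1/2 ok
(1,1)# 2/4 ok
(1,2)# 2/4 ok
(1,3)+ 2/3 ok
(1,4)+ 2/3 ok
(2,1)# 3/3 ok
(2,2)# 3/3 ok
(2,4)+ 2/2 ok
(3,0)# 1/1 ok
(3,1)# 3/4 ok
(3,2)# 3/4 ok
(3,3)# 2/3 ok
(3,4)+ 2/3 ok
(4,1)+ 1/3 unhappy
(4,2)+ 1/3 unhappy
(4,3)# 1/4 unhappy
(4,4)+ 1/3 unhappy
(5,0)+ 0/1 unhappy
(5,1)# 1/3 unhappy
(5,3)+ 1/3 unhappy
(5,4)# 1/3 unhappy
(6,1)# 1/2 ok
(6,2)+ 1/2 ok
(6,3)+ 2/3 ok
(6,4)# 1/2 ok
Unsatisfied: (0,4), (4,1), (4,2), (4,3), (4,4), (5,0), (5,1), (5,3), (5,4) — 9 in total.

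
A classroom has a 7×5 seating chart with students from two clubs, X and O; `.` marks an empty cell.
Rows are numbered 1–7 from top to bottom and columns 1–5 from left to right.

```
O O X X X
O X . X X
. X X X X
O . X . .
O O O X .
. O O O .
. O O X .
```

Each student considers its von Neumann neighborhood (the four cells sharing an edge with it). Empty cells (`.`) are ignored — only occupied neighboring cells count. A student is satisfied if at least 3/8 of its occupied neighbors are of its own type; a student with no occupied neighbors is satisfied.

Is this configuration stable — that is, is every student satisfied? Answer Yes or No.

(1,1)O 2/2 ok
(1,2)O 1/3 unhappy
(1,3)X 1/2 ok
(1,4)X 3/3 ok
(1,5)X 2/2 ok
(2,1)O 1/2 ok
(2,2)X 1/3 unhappy
(2,4)X 3/3 ok
(2,5)X 3/3 ok
(3,2)X 2/2 ok
(3,3)X 3/3 ok
(3,4)X 3/3 ok
(3,5)X 2/2 ok
(4,1)O 1/1 ok
(4,3)X 1/2 ok
(5,1)O 2/2 ok
(5,2)O 3/3 ok
(5,3)O 2/4 ok
(5,4)X 0/2 unhappy
(6,2)O 3/3 ok
(6,3)O 4/4 ok
(6,4)O 1/3 unhappy
(7,2)O 2/2 ok
(7,3)O 2/3 ok
(7,4)X 0/2 unhappy
For instance (1,2) has only 1/3 same-type neighbors, below 3/8.

No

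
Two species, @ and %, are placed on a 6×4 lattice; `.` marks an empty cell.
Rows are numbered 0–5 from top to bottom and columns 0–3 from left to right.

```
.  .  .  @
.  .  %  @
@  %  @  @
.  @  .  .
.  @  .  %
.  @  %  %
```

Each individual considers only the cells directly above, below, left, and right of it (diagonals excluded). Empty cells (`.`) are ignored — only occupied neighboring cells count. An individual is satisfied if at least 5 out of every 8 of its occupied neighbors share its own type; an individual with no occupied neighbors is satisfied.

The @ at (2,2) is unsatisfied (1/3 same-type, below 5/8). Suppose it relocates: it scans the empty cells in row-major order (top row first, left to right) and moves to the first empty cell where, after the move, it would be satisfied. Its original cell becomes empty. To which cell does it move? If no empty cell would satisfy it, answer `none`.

(0,0)

Vacating (2,2). Empty cells in order:
  (0,0): 0/0 same-type → satisfied — stop here.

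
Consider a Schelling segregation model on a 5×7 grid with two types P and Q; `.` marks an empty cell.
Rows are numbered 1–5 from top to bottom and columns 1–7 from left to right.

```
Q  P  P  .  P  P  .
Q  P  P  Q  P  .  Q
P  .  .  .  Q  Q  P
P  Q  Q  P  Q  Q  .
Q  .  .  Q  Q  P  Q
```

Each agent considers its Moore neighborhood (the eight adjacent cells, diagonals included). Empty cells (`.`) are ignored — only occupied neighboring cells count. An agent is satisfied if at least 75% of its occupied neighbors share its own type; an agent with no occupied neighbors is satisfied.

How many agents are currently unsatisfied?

23

Row 1: (1,1)Q 1/3 not · (1,2)P 3/5 not · (1,3)P 3/4 satisfied · (1,5)P 2/3 not · (1,6)P 2/3 not
Row 2: (2,1)Q 1/4 not · (2,2)P 4/6 not · (2,3)P 3/4 satisfied · (2,4)Q 1/5 not · (2,5)P 2/5 not · (2,7)Q 1/3 not
Row 3: (3,1)P 2/4 not · (3,5)Q 4/6 not · (3,6)Q 4/6 not · (3,7)P 0/3 not
Row 4: (4,1)P 1/3 not · (4,2)Q 2/4 not · (4,3)Q 2/3 not · (4,4)P 0/5 not · (4,5)Q 5/7 not · (4,6)Q 5/7 not
Row 5: (5,1)Q 1/2 not · (5,4)Q 3/4 satisfied · (5,5)Q 3/5 not · (5,6)P 0/4 not · (5,7)Q 1/2 not
Unsatisfied: (1,1), (1,2), (1,5), (1,6), (2,1), (2,2), (2,4), (2,5), (2,7), (3,1), (3,5), (3,6), (3,7), (4,1), (4,2), (4,3), (4,4), (4,5), (4,6), (5,1), (5,5), (5,6), (5,7) — 23 in total.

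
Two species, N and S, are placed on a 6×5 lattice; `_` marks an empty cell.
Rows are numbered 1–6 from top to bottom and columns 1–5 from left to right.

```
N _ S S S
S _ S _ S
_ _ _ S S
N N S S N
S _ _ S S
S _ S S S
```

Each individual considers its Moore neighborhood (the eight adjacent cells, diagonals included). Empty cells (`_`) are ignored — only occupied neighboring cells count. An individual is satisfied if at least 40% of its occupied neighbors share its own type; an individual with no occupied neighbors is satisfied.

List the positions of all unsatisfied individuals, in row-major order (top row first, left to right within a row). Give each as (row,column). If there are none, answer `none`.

Row 1: (1,1)N 0/1 unhappy · (1,3)S 2/2 ok · (1,4)S 4/4 ok · (1,5)S 2/2 ok
Row 2: (2,1)S 0/1 unhappy · (2,3)S 3/3 ok · (2,5)S 4/4 ok
Row 3: (3,4)S 5/6 ok · (3,5)S 3/4 ok
Row 4: (4,1)N 1/2 ok · (4,2)N 1/3 unhappy · (4,3)S 3/4 ok · (4,4)S 5/6 ok · (4,5)N 0/5 unhappy
Row 5: (5,1)S 1/3 unhappy · (5,4)S 6/7 ok · (5,5)S 4/5 ok
Row 6: (6,1)S 1/1 ok · (6,3)S 2/2 ok · (6,4)S 4/4 ok · (6,5)S 3/3 ok

(1,1), (2,1), (4,2), (4,5), (5,1)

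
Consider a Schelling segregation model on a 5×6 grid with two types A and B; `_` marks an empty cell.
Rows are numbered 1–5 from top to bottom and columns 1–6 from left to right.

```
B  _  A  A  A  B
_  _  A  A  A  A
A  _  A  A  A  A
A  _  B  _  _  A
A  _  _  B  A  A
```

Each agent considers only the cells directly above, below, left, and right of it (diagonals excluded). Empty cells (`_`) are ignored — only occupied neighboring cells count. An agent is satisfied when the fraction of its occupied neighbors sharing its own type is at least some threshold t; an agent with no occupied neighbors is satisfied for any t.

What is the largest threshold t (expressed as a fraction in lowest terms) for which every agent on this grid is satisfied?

0/1

(1,1)B — no occupied neighbors
(1,3)A 2/2
(1,4)A 3/3
(1,5)A 2/3
(1,6)B 0/2
(2,3)A 3/3
(2,4)A 4/4
(2,5)A 4/4
(2,6)A 2/3
(3,1)A 1/1
(3,3)A 2/3
(3,4)A 3/3
(3,5)A 3/3
(3,6)A 3/3
(4,1)A 2/2
(4,3)B 0/1
(4,6)A 2/2
(5,1)A 1/1
(5,4)B 0/1
(5,5)A 1/2
(5,6)A 2/2
The smallest same-type fraction is 0/2 at (1,6), which reduces to 0/1. Any threshold above that leaves this agent unsatisfied.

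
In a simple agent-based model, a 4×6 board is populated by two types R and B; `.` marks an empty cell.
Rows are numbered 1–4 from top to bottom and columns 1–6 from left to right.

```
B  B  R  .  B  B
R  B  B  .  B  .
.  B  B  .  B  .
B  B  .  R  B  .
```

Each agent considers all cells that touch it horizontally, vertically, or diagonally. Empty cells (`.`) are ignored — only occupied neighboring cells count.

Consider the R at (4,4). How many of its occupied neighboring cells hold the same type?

0

Occupied neighbors of (4,4): (3,3)=B, (3,5)=B, (4,5)=B.
Same type (R): 0 of 3.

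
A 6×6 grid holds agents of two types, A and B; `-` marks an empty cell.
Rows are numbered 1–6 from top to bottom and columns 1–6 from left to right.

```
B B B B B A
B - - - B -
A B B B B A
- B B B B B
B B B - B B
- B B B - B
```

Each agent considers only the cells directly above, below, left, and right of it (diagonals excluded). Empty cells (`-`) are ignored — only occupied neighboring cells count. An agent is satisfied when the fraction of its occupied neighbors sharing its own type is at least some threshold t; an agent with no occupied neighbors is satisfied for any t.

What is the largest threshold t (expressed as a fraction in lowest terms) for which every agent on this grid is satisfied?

0/1

(1,1)B 2/2
(1,2)B 2/2
(1,3)B 2/2
(1,4)B 2/2
(1,5)B 2/3
(1,6)A 0/1
(2,1)B 1/2
(2,5)B 2/2
(3,1)A 0/2
(3,2)B 2/3
(3,3)B 3/3
(3,4)B 3/3
(3,5)B 3/4
(3,6)A 0/2
(4,2)B 3/3
(4,3)B 4/4
(4,4)B 3/3
(4,5)B 4/4
(4,6)B 2/3
(5,1)B 1/1
(5,2)B 4/4
(5,3)B 3/3
(5,5)B 2/2
(5,6)B 3/3
(6,2)B 2/2
(6,3)B 3/3
(6,4)B 1/1
(6,6)B 1/1
The smallest same-type fraction is 0/1 at (1,6), which reduces to 0/1. Any threshold above that leaves this agent unsatisfied.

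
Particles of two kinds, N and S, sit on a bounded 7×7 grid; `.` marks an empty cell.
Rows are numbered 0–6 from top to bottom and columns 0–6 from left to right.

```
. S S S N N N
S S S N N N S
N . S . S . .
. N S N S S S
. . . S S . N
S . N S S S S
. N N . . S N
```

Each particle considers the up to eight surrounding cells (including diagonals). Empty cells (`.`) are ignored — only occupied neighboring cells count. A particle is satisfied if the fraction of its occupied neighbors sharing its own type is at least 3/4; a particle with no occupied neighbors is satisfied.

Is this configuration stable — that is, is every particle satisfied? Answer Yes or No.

No

Row 0: (0,1)S 4/4 ✓ · (0,2)S 4/5 ✓ · (0,3)S 2/5 ✗ · (0,4)N 4/5 ✓ · (0,5)N 4/5 ✓ · (0,6)N 2/3 ✗
Row 1: (1,0)S 2/3 ✗ · (1,1)S 5/6 ✓ · (1,2)S 5/6 ✓ · (1,3)N 2/7 ✗ · (1,4)N 4/6 ✗ · (1,5)N 4/6 ✗ · (1,6)S 0/3 ✗
Row 2: (2,0)N 1/3 ✗ · (2,2)S 3/6 ✗ · (2,4)S 2/6 ✗
Row 3: (3,1)N 1/3 ✗ · (3,2)S 2/4 ✗ · (3,3)N 0/6 ✗ · (3,4)S 4/5 ✓ · (3,5)S 4/5 ✓ · (3,6)S 1/2 ✗
Row 4: (4,3)S 5/7 ✗ · (4,4)S 6/7 ✓ · (4,6)N 0/4 ✗
Row 5: (5,0)S 0/1 ✗ · (5,2)N 2/4 ✗ · (5,3)S 3/5 ✗ · (5,4)S 5/5 ✓ · (5,5)S 4/6 ✗ · (5,6)S 2/4 ✗
Row 6: (6,1)N 2/3 ✗ · (6,2)N 2/3 ✗ · (6,5)S 3/4 ✓ · (6,6)N 0/3 ✗
For instance (0,3) has only 2/5 same-type neighbors, below 3/4.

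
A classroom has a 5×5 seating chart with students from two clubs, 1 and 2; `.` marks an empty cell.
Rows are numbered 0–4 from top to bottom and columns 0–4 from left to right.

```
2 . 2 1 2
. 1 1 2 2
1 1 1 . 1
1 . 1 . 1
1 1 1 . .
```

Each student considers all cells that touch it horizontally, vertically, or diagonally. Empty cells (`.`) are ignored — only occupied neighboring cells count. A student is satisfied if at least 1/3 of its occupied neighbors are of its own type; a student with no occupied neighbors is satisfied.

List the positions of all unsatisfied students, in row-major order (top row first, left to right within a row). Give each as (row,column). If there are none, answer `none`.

Row 0: (0,0)2 0/1 ✗ · (0,2)2 1/4 ✗ · (0,3)1 1/5 ✗ · (0,4)2 2/3 ✓
Row 1: (1,1)1 4/6 ✓ · (1,2)1 4/6 ✓ · (1,3)2 3/7 ✓ · (1,4)2 2/4 ✓
Row 2: (2,0)1 3/3 ✓ · (2,1)1 6/6 ✓ · (2,2)1 4/5 ✓ · (2,4)1 1/3 ✓
Row 3: (3,0)1 4/4 ✓ · (3,2)1 4/4 ✓ · (3,4)1 1/1 ✓
Row 4: (4,0)1 2/2 ✓ · (4,1)1 4/4 ✓ · (4,2)1 2/2 ✓

(0,0), (0,2), (0,3)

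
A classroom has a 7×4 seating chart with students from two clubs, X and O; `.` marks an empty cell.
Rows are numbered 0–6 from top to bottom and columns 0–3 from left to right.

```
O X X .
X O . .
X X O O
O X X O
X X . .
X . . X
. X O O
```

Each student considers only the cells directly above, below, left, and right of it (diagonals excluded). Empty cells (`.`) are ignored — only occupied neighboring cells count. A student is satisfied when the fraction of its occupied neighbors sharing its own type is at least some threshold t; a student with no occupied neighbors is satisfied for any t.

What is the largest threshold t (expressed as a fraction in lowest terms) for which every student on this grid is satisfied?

0/1

Row 0: (0,0)O 0/2 · (0,1)X 1/3 · (0,2)X 1/1
Row 1: (1,0)X 1/3 · (1,1)O 0/3
Row 2: (2,0)X 2/3 · (2,1)X 2/4 · (2,2)O 1/3 · (2,3)O 2/2
Row 3: (3,0)O 0/3 · (3,1)X 3/4 · (3,2)X 1/3 · (3,3)O 1/2
Row 4: (4,0)X 2/3 · (4,1)X 2/2
Row 5: (5,0)X 1/1 · (5,3)X 0/1
Row 6: (6,1)X 0/1 · (6,2)O 1/2 · (6,3)O 1/2
The smallest same-type fraction is 0/2 at (0,0), which reduces to 0/1. Any threshold above that leaves this student unsatisfied.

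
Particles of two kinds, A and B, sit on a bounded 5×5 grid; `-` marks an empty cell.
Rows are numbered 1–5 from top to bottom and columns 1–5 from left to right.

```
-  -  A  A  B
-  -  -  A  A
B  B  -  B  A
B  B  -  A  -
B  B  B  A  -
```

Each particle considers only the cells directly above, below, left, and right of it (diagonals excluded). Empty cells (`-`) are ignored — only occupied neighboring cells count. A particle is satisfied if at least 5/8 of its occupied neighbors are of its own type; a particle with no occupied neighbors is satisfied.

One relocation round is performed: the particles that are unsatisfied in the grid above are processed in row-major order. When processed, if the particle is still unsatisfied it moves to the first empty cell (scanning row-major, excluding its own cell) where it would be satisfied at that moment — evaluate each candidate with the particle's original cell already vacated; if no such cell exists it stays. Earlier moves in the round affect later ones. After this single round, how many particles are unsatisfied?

0

Initially unsatisfied (in order): (1,5), (3,4), (3,5), (4,4), (5,3), (5,4).
  (1,5) → (1,1).
  (3,4) → (2,1).
  (3,5): now satisfied by earlier moves; stays.
  (4,4): now satisfied by earlier moves; stays.
  (5,3) → (2,2).
  (5,4): now satisfied by earlier moves; stays.
Resulting grid:
B - A A -
B B - A A
B B - - A
B B - A -
B B - A -
All satisfied now.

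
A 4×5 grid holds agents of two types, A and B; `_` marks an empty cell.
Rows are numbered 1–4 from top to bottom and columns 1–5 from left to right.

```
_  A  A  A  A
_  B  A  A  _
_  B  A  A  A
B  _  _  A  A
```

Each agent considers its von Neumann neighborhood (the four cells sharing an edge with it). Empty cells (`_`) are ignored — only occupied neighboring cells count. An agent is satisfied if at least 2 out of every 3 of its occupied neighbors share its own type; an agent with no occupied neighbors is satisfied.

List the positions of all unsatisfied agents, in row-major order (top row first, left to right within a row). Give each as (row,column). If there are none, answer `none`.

(1,2)A 1/2 ✗
(1,3)A 3/3 ✓
(1,4)A 3/3 ✓
(1,5)A 1/1 ✓
(2,2)B 1/3 ✗
(2,3)A 3/4 ✓
(2,4)A 3/3 ✓
(3,2)B 1/2 ✗
(3,3)A 2/3 ✓
(3,4)A 4/4 ✓
(3,5)A 2/2 ✓
(4,1)B 0/0 ✓
(4,4)A 2/2 ✓
(4,5)A 2/2 ✓

(1,2), (2,2), (3,2)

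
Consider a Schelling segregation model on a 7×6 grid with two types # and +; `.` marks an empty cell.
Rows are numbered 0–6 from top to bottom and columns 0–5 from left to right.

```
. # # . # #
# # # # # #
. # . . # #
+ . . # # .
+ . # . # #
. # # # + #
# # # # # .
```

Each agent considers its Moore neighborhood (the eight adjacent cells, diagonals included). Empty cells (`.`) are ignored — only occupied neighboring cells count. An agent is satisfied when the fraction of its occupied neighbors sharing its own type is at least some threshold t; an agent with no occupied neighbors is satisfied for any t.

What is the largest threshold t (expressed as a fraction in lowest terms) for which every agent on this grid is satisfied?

0/1

(0,1)# 4/4
(0,2)# 4/4
(0,4)# 4/4
(0,5)# 3/3
(1,0)# 3/3
(1,1)# 5/5
(1,2)# 5/5
(1,3)# 5/5
(1,4)# 6/6
(1,5)# 5/5
(2,1)# 3/4
(2,4)# 6/6
(2,5)# 4/4
(3,0)+ 1/2
(3,3)# 4/4
(3,4)# 5/5
(4,0)+ 1/2
(4,2)# 4/4
(4,4)# 5/6
(4,5)# 3/4
(5,1)# 5/6
(5,2)# 6/6
(5,3)# 6/7
(5,4)+ 0/6
(5,5)# 3/4
(6,0)# 2/2
(6,1)# 4/4
(6,2)# 5/5
(6,3)# 4/5
(6,4)# 3/4
The smallest same-type fraction is 0/6 at (5,4), which reduces to 0/1. Any threshold above that leaves this agent unsatisfied.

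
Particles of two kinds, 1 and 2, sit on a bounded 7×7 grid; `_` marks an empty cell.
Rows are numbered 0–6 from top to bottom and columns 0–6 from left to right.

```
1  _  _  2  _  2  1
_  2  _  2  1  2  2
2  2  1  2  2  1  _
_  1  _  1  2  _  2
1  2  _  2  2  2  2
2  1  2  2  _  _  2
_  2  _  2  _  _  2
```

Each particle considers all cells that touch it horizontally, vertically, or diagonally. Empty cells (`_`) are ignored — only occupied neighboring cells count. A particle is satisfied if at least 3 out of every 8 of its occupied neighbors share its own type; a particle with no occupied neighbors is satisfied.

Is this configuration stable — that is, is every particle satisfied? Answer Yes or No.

Row 0: (0,0)1 0/1 ✗ · (0,3)2 1/2 ✓ · (0,5)2 2/4 ✓ · (0,6)1 0/3 ✗
Row 1: (1,1)2 2/4 ✓ · (1,3)2 3/5 ✓ · (1,4)1 1/7 ✗ · (1,5)2 3/6 ✓ · (1,6)2 2/4 ✓
Row 2: (2,0)2 2/3 ✓ · (2,1)2 2/4 ✓ · (2,2)1 2/6 ✗ · (2,3)2 3/6 ✓ · (2,4)2 4/7 ✓ · (2,5)1 1/6 ✗
Row 3: (3,1)1 2/5 ✓ · (3,3)1 1/6 ✗ · (3,4)2 5/7 ✓ · (3,6)2 2/3 ✓
Row 4: (4,0)1 2/4 ✓ · (4,1)2 2/5 ✓ · (4,3)2 4/5 ✓ · (4,4)2 4/5 ✓ · (4,5)2 5/5 ✓ · (4,6)2 3/3 ✓
Row 5: (5,0)2 2/4 ✓ · (5,1)1 1/5 ✗ · (5,2)2 5/6 ✓ · (5,3)2 4/4 ✓ · (5,6)2 3/3 ✓
Row 6: (6,1)2 2/3 ✓ · (6,3)2 2/2 ✓ · (6,6)2 1/1 ✓
For instance (0,0) has only 0/1 same-type neighbors, below 3/8.

No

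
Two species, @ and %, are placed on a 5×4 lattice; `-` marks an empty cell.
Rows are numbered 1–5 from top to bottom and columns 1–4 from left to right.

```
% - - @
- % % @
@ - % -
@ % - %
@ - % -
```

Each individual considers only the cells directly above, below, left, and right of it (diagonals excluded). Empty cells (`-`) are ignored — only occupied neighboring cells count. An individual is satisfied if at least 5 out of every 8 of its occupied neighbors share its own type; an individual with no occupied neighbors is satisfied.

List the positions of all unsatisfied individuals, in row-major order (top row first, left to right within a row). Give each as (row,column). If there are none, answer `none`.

(1,1)% 0/0 ✓
(1,4)@ 1/1 ✓
(2,2)% 1/1 ✓
(2,3)% 2/3 ✓
(2,4)@ 1/2 ✗
(3,1)@ 1/1 ✓
(3,3)% 1/1 ✓
(4,1)@ 2/3 ✓
(4,2)% 0/1 ✗
(4,4)% 0/0 ✓
(5,1)@ 1/1 ✓
(5,3)% 0/0 ✓

(2,4), (4,2)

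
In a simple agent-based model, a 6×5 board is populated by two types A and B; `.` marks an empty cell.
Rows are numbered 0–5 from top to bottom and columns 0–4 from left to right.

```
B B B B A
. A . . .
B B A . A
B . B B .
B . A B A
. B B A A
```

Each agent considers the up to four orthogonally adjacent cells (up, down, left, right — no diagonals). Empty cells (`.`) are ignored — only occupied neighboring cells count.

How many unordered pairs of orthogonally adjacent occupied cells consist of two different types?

Scan each occupied cell's neighbors to the right and below so each pair is counted once.
From row 0: 2 unlike of 5 pairs (running 2/5).
From row 1: 1 unlike of 1 pairs (running 3/6).
From row 2: 2 unlike of 4 pairs (running 5/10).
From row 3: 1 unlike of 4 pairs (running 6/14).
From row 4: 4 unlike of 5 pairs (running 10/19).
From row 5: 1 unlike of 3 pairs (running 11/22).
Total adjacent occupied pairs: 22; unlike-type pairs: 11.

11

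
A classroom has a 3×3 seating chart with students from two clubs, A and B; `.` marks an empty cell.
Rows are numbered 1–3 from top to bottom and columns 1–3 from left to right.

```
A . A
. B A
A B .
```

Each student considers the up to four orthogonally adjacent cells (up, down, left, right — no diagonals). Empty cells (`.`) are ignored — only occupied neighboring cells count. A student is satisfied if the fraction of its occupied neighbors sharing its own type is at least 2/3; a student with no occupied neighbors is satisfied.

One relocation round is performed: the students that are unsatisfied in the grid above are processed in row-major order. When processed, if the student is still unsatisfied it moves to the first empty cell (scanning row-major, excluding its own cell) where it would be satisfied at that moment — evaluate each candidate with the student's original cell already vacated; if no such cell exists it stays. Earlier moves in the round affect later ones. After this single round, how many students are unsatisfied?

1

Initially unsatisfied (in order): (2,2), (2,3), (3,1), (3,2).
  (2,2): no empty cell satisfies it; stays.
  (2,3) → (1,2).
  (3,1): no empty cell satisfies it; stays.
  (3,2) → (3,3).
Resulting grid:
A A A
. B .
A . B
Unsatisfied now: (2,2).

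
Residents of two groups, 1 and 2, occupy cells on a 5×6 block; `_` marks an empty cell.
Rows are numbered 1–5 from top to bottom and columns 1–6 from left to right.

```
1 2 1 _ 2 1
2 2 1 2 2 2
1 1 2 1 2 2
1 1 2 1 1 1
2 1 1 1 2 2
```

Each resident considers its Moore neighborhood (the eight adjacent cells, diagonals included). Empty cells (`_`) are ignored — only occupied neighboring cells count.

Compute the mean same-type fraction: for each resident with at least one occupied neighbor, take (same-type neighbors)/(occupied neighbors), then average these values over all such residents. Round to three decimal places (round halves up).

0.446

(1,1)1 0/3
(1,2)2 2/5
(1,3)1 1/4
(1,5)2 3/4
(1,6)1 0/3
(2,1)2 2/5
(2,2)2 3/8
(2,3)1 3/7
(2,4)2 4/7
(2,5)2 5/7
(2,6)2 4/5
(3,1)1 3/5
(3,2)1 4/8
(3,3)2 3/8
(3,4)1 3/8
(3,5)2 4/8
(3,6)2 3/5
(4,1)1 4/5
(4,2)1 5/8
(4,3)2 1/8
(4,4)1 4/8
(4,5)1 4/8
(4,6)1 1/5
(5,1)2 0/3
(5,2)1 3/5
(5,3)1 4/5
(5,4)1 3/5
(5,5)2 1/5
(5,6)2 1/3
Sum over 29 residents: 0/3 + 2/5 + 1/4 + 3/4 + 0/3 + 2/5 + 3/8 + 3/7 + 4/7 + 5/7 + 4/5 + 3/5 + 4/8 + 3/8 + 3/8 + 4/8 + 3/5 + 4/5 + 5/8 + 1/8 + 4/8 + 4/8 + 1/5 + 0/3 + 3/5 + 4/5 + 3/5 + 1/5 + 1/3 = 2171/168; mean = 2171/168 ÷ 29 = 2171/4872 = 0.445607… → 0.446.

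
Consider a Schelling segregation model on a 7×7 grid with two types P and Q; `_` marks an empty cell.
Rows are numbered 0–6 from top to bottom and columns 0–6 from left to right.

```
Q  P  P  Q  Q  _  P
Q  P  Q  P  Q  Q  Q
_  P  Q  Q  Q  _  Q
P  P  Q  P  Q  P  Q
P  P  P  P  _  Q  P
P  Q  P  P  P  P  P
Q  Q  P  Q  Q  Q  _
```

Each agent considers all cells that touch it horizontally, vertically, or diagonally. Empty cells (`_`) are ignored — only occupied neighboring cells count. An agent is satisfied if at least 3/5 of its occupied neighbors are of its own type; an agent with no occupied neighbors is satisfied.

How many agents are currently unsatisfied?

26

Row 0: (0,0)Q 1/3 ✗ · (0,1)P 2/5 ✗ · (0,2)P 3/5 ✓ · (0,3)Q 3/5 ✓ · (0,4)Q 3/4 ✓ · (0,6)P 0/2 ✗
Row 1: (1,0)Q 1/4 ✗ · (1,1)P 3/7 ✗ · (1,2)Q 3/8 ✗ · (1,3)P 1/8 ✗ · (1,4)Q 5/6 ✓ · (1,5)Q 5/6 ✓ · (1,6)Q 2/3 ✓
Row 2: (2,1)P 3/7 ✗ · (2,2)Q 3/8 ✗ · (2,3)Q 6/8 ✓ · (2,4)Q 4/7 ✗ · (2,6)Q 3/4 ✓
Row 3: (3,0)P 4/4 ✓ · (3,1)P 5/7 ✓ · (3,2)Q 2/8 ✗ · (3,3)P 2/7 ✗ · (3,4)Q 3/6 ✗ · (3,5)P 1/6 ✗ · (3,6)Q 2/4 ✗
Row 4: (4,0)P 4/5 ✓ · (4,1)P 6/8 ✓ · (4,2)P 6/8 ✓ · (4,3)P 5/7 ✓ · (4,5)Q 2/7 ✗ · (4,6)P 3/5 ✓
Row 5: (5,0)P 2/5 ✗ · (5,1)Q 2/8 ✗ · (5,2)P 5/8 ✓ · (5,3)P 5/7 ✓ · (5,4)P 3/7 ✗ · (5,5)P 3/6 ✗ · (5,6)P 2/4 ✗
Row 6: (6,0)Q 2/3 ✓ · (6,1)Q 2/5 ✗ · (6,2)P 2/5 ✗ · (6,3)Q 1/5 ✗ · (6,4)Q 2/5 ✗ · (6,5)Q 1/4 ✗
Unsatisfied: (0,0), (0,1), (0,6), (1,0), (1,1), (1,2), (1,3), (2,1), (2,2), (2,4), (3,2), (3,3), (3,4), (3,5), (3,6), (4,5), (5,0), (5,1), (5,4), (5,5), (5,6), (6,1), (6,2), (6,3), (6,4), (6,5) — 26 in total.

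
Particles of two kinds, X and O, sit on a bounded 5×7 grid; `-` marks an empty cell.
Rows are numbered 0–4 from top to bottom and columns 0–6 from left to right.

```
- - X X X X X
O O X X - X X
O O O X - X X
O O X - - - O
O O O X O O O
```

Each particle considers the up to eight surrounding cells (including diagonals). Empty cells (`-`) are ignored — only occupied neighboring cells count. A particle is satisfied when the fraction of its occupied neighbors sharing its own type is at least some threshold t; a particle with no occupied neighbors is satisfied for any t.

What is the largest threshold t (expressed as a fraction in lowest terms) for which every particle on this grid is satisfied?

(0,2)X 3/4
(0,3)X 4/4
(0,4)X 4/4
(0,5)X 4/4
(0,6)X 3/3
(1,0)O 3/3
(1,1)O 4/6
(1,2)X 4/7
(1,3)X 5/6
(1,5)X 6/6
(1,6)X 5/5
(2,0)O 5/5
(2,1)O 6/8
(2,2)O 3/7
(2,3)X 3/4
(2,5)X 3/4
(2,6)X 3/4
(3,0)O 5/5
(3,1)O 7/8
(3,2)X 2/7
(3,6)O 2/4
(4,0)O 3/3
(4,1)O 4/5
(4,2)O 2/4
(4,3)X 1/3
(4,4)O 1/2
(4,5)O 3/3
(4,6)O 2/2
The smallest same-type fraction is 2/7 at (3,2), which reduces to 2/7. Any threshold above that leaves this particle unsatisfied.

2/7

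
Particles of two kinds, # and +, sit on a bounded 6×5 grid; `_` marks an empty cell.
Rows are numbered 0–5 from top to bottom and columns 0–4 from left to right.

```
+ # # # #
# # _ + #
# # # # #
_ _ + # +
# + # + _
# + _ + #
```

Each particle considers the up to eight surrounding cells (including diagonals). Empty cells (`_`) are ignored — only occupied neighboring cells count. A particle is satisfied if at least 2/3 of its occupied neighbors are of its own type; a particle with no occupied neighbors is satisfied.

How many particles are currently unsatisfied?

15

Row 0: (0,0)+ 0/3 ✗ · (0,1)# 3/4 ✓ · (0,2)# 3/4 ✓ · (0,3)# 3/4 ✓ · (0,4)# 2/3 ✓
Row 1: (1,0)# 4/5 ✓ · (1,1)# 6/7 ✓ · (1,3)+ 0/7 ✗ · (1,4)# 4/5 ✓
Row 2: (2,0)# 3/3 ✓ · (2,1)# 4/5 ✓ · (2,2)# 4/6 ✓ · (2,3)# 4/7 ✗ · (2,4)# 3/5 ✗
Row 3: (3,2)+ 2/7 ✗ · (3,3)# 4/7 ✗ · (3,4)+ 1/4 ✗
Row 4: (4,0)# 1/3 ✗ · (4,1)+ 2/5 ✗ · (4,2)# 1/6 ✗ · (4,3)+ 3/6 ✗
Row 5: (5,0)# 1/3 ✗ · (5,1)+ 1/4 ✗ · (5,3)+ 1/3 ✗ · (5,4)# 0/2 ✗
Unsatisfied: (0,0), (1,3), (2,3), (2,4), (3,2), (3,3), (3,4), (4,0), (4,1), (4,2), (4,3), (5,0), (5,1), (5,3), (5,4) — 15 in total.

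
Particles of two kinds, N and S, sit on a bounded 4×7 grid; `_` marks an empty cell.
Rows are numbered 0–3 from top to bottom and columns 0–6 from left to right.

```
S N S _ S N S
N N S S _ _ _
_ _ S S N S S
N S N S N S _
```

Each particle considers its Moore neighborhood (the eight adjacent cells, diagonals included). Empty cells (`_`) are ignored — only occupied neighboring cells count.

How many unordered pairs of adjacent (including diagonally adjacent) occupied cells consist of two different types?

24

Scan each occupied cell's neighbors to the right and below (and the two forward diagonals) so each pair is counted once.
From row 0: 8 unlike of 13 pairs (running 8/13).
From row 1: 3 unlike of 9 pairs (running 11/22).
From row 2: 8 unlike of 16 pairs (running 19/38).
From row 3: 5 unlike of 5 pairs (running 24/43).
Total adjacent occupied pairs: 43; unlike-type pairs: 24.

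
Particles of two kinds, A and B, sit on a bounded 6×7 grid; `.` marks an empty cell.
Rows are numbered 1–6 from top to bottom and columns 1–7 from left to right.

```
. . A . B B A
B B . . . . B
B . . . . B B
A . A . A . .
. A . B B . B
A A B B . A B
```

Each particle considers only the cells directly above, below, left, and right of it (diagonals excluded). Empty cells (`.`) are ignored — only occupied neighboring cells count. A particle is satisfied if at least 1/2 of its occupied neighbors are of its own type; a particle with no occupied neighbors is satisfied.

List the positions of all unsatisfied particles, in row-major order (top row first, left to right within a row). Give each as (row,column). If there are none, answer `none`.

Row 1: (1,3)A 0/0 satisfied · (1,5)B 1/1 satisfied · (1,6)B 1/2 satisfied · (1,7)A 0/2 not
Row 2: (2,1)B 2/2 satisfied · (2,2)B 1/1 satisfied · (2,7)B 1/2 satisfied
Row 3: (3,1)B 1/2 satisfied · (3,6)B 1/1 satisfied · (3,7)B 2/2 satisfied
Row 4: (4,1)A 0/1 not · (4,3)A 0/0 satisfied · (4,5)A 0/1 not
Row 5: (5,2)A 1/1 satisfied · (5,4)B 2/2 satisfied · (5,5)B 1/2 satisfied · (5,7)B 1/1 satisfied
Row 6: (6,1)A 1/1 satisfied · (6,2)A 2/3 satisfied · (6,3)B 1/2 satisfied · (6,4)B 2/2 satisfied · (6,6)A 0/1 not · (6,7)B 1/2 satisfied

(1,7), (4,1), (4,5), (6,6)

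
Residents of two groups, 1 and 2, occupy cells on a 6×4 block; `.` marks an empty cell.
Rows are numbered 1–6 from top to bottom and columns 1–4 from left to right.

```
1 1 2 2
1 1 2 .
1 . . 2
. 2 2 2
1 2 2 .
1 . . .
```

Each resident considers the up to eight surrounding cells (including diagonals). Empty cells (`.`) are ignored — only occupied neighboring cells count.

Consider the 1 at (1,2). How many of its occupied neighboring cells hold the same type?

Occupied neighbors of (1,2): (1,1)=1, (1,3)=2, (2,1)=1, (2,2)=1, (2,3)=2.
Same type (1): 3 of 5.

3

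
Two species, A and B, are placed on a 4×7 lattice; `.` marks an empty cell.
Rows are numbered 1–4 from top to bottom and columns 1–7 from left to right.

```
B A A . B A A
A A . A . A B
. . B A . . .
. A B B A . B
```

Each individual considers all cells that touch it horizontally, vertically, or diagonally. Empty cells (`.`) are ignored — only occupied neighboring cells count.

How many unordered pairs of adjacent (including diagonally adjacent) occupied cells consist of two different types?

17

Scan each occupied cell's neighbors to the right and below (and the two forward diagonals) so each pair is counted once.
From row 1: 8 unlike of 16 pairs (running 8/16).
From row 2: 3 unlike of 5 pairs (running 11/21).
From row 3: 4 unlike of 7 pairs (running 15/28).
From row 4: 2 unlike of 3 pairs (running 17/31).
Total adjacent occupied pairs: 31; unlike-type pairs: 17.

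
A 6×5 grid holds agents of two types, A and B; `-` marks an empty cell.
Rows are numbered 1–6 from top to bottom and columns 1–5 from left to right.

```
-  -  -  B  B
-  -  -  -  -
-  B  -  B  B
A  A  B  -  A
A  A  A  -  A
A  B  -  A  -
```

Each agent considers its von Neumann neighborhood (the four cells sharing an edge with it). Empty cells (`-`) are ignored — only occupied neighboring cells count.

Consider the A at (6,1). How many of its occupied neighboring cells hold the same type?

1

Occupied neighbors of (6,1): (5,1)=A, (6,2)=B.
Same type (A): 1 of 2.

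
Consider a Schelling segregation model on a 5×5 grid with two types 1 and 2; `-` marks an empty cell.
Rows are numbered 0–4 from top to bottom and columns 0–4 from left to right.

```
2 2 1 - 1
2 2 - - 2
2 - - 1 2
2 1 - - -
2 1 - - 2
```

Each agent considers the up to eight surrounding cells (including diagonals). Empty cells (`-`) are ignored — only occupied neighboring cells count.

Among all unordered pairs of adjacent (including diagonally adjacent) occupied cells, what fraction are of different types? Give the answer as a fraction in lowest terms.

5/11

Scan each occupied cell's neighbors to the right and below (and the two forward diagonals) so each pair is counted once.
Row 0: 2(0,0)–2(0,1)= 2(0,0)–2(1,0)= 2(0,0)–2(1,1)= 2(0,1)–1(0,2)≠ 2(0,1)–2(1,1)= 2(0,1)–2(1,0)= 1(0,2)–2(1,1)≠ 1(0,4)–2(1,4)≠  → 3/8 unlike.
Row 1: 2(1,0)–2(1,1)= 2(1,0)–2(2,0)= 2(1,1)–2(2,0)= 2(1,4)–2(2,4)= 2(1,4)–1(2,3)≠  → 1/5 unlike.
Row 2: 2(2,0)–2(3,0)= 2(2,0)–1(3,1)≠ 1(2,3)–2(2,4)≠  → 2/3 unlike.
Row 3: 2(3,0)–1(3,1)≠ 2(3,0)–2(4,0)= 2(3,0)–1(4,1)≠ 1(3,1)–1(4,1)= 1(3,1)–2(4,0)≠  → 3/5 unlike.
Row 4: 2(4,0)–1(4,1)≠  → 1/1 unlike.
Total adjacent occupied pairs: 22; unlike-type pairs: 10.
10/22 reduces to 5/11.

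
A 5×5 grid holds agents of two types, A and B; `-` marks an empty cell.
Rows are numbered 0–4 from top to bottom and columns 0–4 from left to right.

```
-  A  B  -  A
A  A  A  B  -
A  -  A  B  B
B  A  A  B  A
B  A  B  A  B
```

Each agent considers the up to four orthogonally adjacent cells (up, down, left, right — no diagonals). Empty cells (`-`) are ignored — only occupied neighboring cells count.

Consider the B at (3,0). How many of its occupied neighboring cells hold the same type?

1

Occupied neighbors of (3,0): (2,0)=A, (4,0)=B, (3,1)=A.
Same type (B): 1 of 3.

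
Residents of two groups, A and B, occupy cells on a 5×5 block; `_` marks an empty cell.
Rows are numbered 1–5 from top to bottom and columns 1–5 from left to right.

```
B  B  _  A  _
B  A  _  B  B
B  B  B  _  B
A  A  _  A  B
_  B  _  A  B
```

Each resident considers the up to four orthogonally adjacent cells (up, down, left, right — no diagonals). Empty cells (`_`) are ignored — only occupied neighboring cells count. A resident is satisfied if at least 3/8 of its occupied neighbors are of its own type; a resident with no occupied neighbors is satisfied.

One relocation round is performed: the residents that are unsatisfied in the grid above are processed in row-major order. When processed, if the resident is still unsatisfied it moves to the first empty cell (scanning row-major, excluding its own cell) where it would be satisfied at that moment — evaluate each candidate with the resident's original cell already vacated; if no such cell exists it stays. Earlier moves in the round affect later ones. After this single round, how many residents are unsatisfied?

0

Initially unsatisfied (in order): (1,4), (2,2), (4,2), (5,2).
  (1,4) → (4,3).
  (2,2) → (5,1).
  (4,2): now satisfied by earlier moves; stays.
  (5,2) → (1,3).
Resulting grid:
B B B _ _
B _ _ B B
B B B _ B
A A A A B
A _ _ A B
All satisfied now.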